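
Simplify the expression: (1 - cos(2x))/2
(1 - cos(2x))/2 = sin²x (using Power reduction)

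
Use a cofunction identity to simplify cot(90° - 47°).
cot(90° - 47°) = tan(47°)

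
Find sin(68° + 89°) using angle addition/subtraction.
sin(68° + 89°) = sin 68° cos 89° + cos 68° sin 89° = 0.3907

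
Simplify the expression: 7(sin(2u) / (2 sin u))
7(sin(2u) / (2 sin u)) = 7(cos u) (using Double angle)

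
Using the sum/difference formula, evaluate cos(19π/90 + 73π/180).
cos(19π/90 + 73π/180) = cos 19π/90 cos 73π/180 - sin 19π/90 sin 73π/180 = -0.3584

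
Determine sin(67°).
sin(67°) = 0.9205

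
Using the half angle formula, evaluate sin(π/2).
sin(π/2) = √((1 - cos π)/2) = 1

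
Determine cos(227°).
cos(227°) = -0.682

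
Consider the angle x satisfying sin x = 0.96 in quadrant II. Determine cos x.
cos x = ±√(1 - sin²x) = -0.28 (negative in QII)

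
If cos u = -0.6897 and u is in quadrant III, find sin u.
sin u = -0.7241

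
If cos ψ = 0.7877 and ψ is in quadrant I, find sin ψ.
sin ψ = 0.6161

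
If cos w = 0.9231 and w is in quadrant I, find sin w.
sin w = 0.3846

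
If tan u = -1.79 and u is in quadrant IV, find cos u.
cos u = 0.4877 (using tan²u + 1 = sec²u)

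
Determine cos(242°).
cos(242°) = -0.4695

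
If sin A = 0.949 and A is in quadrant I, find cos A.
cos A = 0.3153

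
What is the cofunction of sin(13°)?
sin(13°) = cos(90° - 13°) = cos(77°)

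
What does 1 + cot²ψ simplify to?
1 + cot²ψ = csc²ψ (using Pythagorean identity)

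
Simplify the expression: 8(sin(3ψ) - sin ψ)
8(sin(3ψ) - sin ψ) = 8(2 cos(2ψ) sin ψ) (using Sum-to-product)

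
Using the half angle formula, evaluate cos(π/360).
cos(π/360) = √((1 + cos π/180)/2) = 1.0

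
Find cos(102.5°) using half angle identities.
cos(102.5°) = -√((1 + cos 205°)/2) = -0.2164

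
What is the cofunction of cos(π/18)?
cos(π/18) = sin(π/2 - π/18) = sin(4π/9)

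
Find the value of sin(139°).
sin(139°) = 0.6561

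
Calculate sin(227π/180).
sin(227π/180) = -0.7314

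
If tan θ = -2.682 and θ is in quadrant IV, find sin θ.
sin θ = -0.937 (using tan²θ + 1 = sec²θ)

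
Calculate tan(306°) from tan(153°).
tan(306°) = 2 tan 153° / (1 - tan²153°) = -1.376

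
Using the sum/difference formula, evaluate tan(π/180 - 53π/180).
tan(π/180 - 53π/180) = (tan π/180 - tan 53π/180)/(1 + tan π/180 tan 53π/180) = -1.28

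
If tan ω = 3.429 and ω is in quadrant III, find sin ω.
sin ω = -0.96 (using tan²ω + 1 = sec²ω)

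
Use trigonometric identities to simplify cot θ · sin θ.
cot θ · sin θ = cos θ (using Quotient identity)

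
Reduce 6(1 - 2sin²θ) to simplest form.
6(1 - 2sin²θ) = 6(cos(2θ)) (using Double angle)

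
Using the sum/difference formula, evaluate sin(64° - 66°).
sin(64° - 66°) = sin 64° cos 66° - cos 64° sin 66° = -0.0349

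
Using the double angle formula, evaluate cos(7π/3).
cos(7π/3) = cos²7π/6 - sin²7π/6 = 1/2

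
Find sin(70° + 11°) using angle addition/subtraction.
sin(70° + 11°) = sin 70° cos 11° + cos 70° sin 11° = 0.9877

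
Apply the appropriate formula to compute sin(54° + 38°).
sin(54° + 38°) = sin 54° cos 38° + cos 54° sin 38° = 0.9994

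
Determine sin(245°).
sin(245°) = -0.9063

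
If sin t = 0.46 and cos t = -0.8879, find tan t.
tan t = sin t / cos t = -0.5181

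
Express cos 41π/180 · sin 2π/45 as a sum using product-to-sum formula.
cos 41π/180 sin 2π/45 = (1/2)[sin(41π/180+2π/45) - sin(41π/180-2π/45)]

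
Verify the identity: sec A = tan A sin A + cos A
RHS = sin²A/cos A + cos A = (sin²A + cos²A)/cos A = 1/cos A = sec A = LHS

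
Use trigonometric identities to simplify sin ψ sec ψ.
sin ψ sec ψ = tan ψ (using Reciprocal + quotient)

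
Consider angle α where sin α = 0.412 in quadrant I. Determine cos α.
cos α = √(1 - sin²α) = 0.9112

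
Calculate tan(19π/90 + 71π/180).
tan(19π/90 + 71π/180) = (tan 19π/90 + tan 71π/180)/(1 - tan 19π/90 tan 71π/180) = -2.904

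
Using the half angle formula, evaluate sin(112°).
sin(112°) = √((1 - cos 224°)/2) = 0.9272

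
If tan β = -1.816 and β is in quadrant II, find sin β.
sin β = 0.876 (using tan²β + 1 = sec²β)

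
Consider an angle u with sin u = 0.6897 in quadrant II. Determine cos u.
cos u = ±√(1 - sin²u) = -0.7241 (negative in QII)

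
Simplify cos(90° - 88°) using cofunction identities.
cos(90° - 88°) = sin(88°)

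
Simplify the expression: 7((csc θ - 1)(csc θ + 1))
7((csc θ - 1)(csc θ + 1)) = 7(cot²θ) (using Diff. of squares)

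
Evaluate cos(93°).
cos(93°) = -0.05234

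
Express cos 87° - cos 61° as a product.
cos 87° - cos 61° = -2 sin(74°) sin(13°)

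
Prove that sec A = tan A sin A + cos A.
RHS = sin²A/cos A + cos A = (sin²A + cos²A)/cos A = 1/cos A = sec A = LHS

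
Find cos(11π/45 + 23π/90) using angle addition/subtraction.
cos(11π/45 + 23π/90) = cos 11π/45 cos 23π/90 - sin 11π/45 sin 23π/90 = 0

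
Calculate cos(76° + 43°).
cos(76° + 43°) = cos 76° cos 43° - sin 76° sin 43° = -0.4848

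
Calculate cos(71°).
cos(71°) = 0.3256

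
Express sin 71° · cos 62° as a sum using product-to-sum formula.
sin 71° cos 62° = (1/2)[sin(71°+62°) + sin(71°-62°)]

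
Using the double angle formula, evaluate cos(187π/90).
cos(187π/90) = cos²187π/180 - sin²187π/180 = 0.9703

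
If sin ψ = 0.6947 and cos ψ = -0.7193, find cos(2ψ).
cos(2ψ) = cos²ψ - sin²ψ = 0.03478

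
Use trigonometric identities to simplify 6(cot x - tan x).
6(cot x - tan x) = 6(2 cot(2x)) (using Double angle)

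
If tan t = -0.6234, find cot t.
cot t = 1/tan t = -1.604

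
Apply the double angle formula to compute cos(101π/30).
cos(101π/30) = cos²101π/60 - sin²101π/60 = -0.4067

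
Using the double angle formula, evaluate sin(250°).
sin(250°) = 2 sin 125° cos 125° = -0.9397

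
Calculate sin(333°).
sin(333°) = -0.454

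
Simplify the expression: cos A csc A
cos A csc A = cot A (using Reciprocal + quotient)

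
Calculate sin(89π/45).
sin(89π/45) = -0.06976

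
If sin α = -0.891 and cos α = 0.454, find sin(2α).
sin(2α) = 2 sin α cos α = -0.809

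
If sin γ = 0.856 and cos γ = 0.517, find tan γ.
tan γ = sin γ / cos γ = 1.656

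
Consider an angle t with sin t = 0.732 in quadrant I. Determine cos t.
cos t = √(1 - sin²t) = 0.6813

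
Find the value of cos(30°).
cos(30°) = √3/2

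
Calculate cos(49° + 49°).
cos(49° + 49°) = cos 49° cos 49° - sin 49° sin 49° = -0.1392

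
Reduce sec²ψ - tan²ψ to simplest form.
sec²ψ - tan²ψ = 1 (using Pythagorean identity)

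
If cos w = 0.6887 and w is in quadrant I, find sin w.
sin w = 0.725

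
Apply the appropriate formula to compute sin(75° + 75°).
sin(75° + 75°) = sin 75° cos 75° + cos 75° sin 75° = 1/2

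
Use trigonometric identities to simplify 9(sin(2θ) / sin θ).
9(sin(2θ) / sin θ) = 9(2 cos θ) (using Double angle)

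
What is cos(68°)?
cos(68°) = 0.3746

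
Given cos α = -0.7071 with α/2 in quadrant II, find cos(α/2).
cos(α/2) = ±√((1 + cos α)/2); negative since α/2 ∈ QII, so cos(α/2) = -0.3827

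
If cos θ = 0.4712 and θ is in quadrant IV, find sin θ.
sin θ = -0.882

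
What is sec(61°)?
sec(61°) = 2.063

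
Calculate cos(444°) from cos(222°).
cos(444°) = cos²222° - sin²222° = 0.1045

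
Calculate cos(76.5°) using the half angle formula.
cos(76.5°) = √((1 + cos 153°)/2) = 0.2334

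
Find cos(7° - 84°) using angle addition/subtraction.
cos(7° - 84°) = cos 7° cos 84° + sin 7° sin 84° = 0.225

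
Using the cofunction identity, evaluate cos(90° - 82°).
cos(90° - 82°) = sin(82°) = 0.9903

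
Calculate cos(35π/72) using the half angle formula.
cos(35π/72) = √((1 + cos 35π/36)/2) = 0.04362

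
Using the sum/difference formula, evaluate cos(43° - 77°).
cos(43° - 77°) = cos 43° cos 77° + sin 43° sin 77° = 0.829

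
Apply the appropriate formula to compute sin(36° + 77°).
sin(36° + 77°) = sin 36° cos 77° + cos 36° sin 77° = 0.9205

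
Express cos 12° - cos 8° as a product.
cos 12° - cos 8° = -2 sin(10°) sin(2°)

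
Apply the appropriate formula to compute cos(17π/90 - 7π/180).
cos(17π/90 - 7π/180) = cos 17π/90 cos 7π/180 + sin 17π/90 sin 7π/180 = 0.891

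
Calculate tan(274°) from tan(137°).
tan(274°) = 2 tan 137° / (1 - tan²137°) = -14.3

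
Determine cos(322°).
cos(322°) = 0.788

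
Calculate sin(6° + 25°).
sin(6° + 25°) = sin 6° cos 25° + cos 6° sin 25° = 0.515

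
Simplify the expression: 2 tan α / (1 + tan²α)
2 tan α / (1 + tan²α) = sin(2α) (using Double angle)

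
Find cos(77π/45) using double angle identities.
cos(77π/45) = cos²77π/90 - sin²77π/90 = 0.6157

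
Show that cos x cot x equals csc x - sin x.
RHS = 1/sin x - sin x = (1 - sin²x)/sin x = cos²x/sin x = cos x · (cos x/sin x) = cos x cot x = LHS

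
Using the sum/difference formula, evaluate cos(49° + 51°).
cos(49° + 51°) = cos 49° cos 51° - sin 49° sin 51° = -0.1736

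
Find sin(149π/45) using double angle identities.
sin(149π/45) = 2 sin 149π/90 cos 149π/90 = -0.829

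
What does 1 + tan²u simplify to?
1 + tan²u = sec²u (using Pythagorean identity)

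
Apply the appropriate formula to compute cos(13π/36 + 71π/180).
cos(13π/36 + 71π/180) = cos 13π/36 cos 71π/180 - sin 13π/36 sin 71π/180 = -0.7193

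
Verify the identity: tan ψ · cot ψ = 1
LHS = (sin ψ/cos ψ) · (cos ψ/sin ψ) = 1 = RHS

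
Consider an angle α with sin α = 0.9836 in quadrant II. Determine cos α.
cos α = ±√(1 - sin²α) = -0.1804 (negative in QII)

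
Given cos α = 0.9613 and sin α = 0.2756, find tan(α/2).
tan(α/2) = sin α / (1 + cos α) = 0.1405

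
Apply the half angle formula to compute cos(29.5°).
cos(29.5°) = √((1 + cos 59°)/2) = 0.8704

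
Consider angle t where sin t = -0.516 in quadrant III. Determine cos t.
cos t = ±√(1 - sin²t) = -0.8566 (negative in QIII)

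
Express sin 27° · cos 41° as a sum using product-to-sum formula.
sin 27° cos 41° = (1/2)[sin(27°+41°) + sin(27°-41°)]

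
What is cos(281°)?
cos(281°) = 0.1908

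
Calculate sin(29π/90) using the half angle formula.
sin(29π/90) = √((1 - cos 29π/45)/2) = 0.848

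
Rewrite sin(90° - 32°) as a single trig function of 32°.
sin(90° - 32°) = cos(32°)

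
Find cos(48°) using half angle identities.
cos(48°) = √((1 + cos 96°)/2) = 0.6691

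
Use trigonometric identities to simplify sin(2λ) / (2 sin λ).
sin(2λ) / (2 sin λ) = cos λ (using Double angle)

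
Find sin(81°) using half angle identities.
sin(81°) = √((1 - cos 162°)/2) = 0.9877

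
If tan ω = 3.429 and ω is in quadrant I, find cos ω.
cos ω = 0.28 (using tan²ω + 1 = sec²ω)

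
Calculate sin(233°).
sin(233°) = -0.7986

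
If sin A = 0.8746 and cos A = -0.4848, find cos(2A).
cos(2A) = cos²A - sin²A = -0.5299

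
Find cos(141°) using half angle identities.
cos(141°) = -√((1 + cos 282°)/2) = -0.7771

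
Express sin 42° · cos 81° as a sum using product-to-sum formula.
sin 42° cos 81° = (1/2)[sin(42°+81°) + sin(42°-81°)]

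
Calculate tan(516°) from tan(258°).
tan(516°) = 2 tan 258° / (1 - tan²258°) = -0.4452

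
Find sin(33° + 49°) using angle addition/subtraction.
sin(33° + 49°) = sin 33° cos 49° + cos 33° sin 49° = 0.9903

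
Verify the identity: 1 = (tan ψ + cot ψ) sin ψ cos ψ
RHS = (sin ψ/cos ψ + cos ψ/sin ψ) sin ψ cos ψ = ((sin²ψ + cos²ψ)/(sin ψ cos ψ)) · sin ψ cos ψ = sin²ψ + cos²ψ = 1 = LHS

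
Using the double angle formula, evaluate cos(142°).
cos(142°) = cos²71° - sin²71° = -0.788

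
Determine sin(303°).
sin(303°) = -0.8387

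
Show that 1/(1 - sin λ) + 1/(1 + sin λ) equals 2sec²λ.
LHS = [(1 + sin λ) + (1 - sin λ)] / [(1 - sin λ)(1 + sin λ)] = 2/(1 - sin²λ) = 2/cos²λ = 2sec²λ = RHS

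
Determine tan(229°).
tan(229°) = 1.15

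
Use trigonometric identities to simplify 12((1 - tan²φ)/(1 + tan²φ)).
12((1 - tan²φ)/(1 + tan²φ)) = 12(cos(2φ)) (using Double angle)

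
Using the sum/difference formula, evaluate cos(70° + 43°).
cos(70° + 43°) = cos 70° cos 43° - sin 70° sin 43° = -0.3907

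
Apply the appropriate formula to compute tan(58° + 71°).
tan(58° + 71°) = (tan 58° + tan 71°)/(1 - tan 58° tan 71°) = -1.235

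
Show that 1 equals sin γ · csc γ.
RHS = sin γ · (1/sin γ) = 1 = LHS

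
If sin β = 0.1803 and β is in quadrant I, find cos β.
cos β = 0.9836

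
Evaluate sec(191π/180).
sec(191π/180) = -1.019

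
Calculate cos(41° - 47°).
cos(41° - 47°) = cos 41° cos 47° + sin 41° sin 47° = 0.9945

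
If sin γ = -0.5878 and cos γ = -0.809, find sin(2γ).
sin(2γ) = 2 sin γ cos γ = 0.9511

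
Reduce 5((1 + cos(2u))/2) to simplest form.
5((1 + cos(2u))/2) = 5(cos²u) (using Power reduction)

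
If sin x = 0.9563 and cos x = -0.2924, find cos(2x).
cos(2x) = cos²x - sin²x = -0.829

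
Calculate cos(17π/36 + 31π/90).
cos(17π/36 + 31π/90) = cos 17π/36 cos 31π/90 - sin 17π/36 sin 31π/90 = -0.8387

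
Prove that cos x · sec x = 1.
LHS = cos x · (1/cos x) = 1 = RHS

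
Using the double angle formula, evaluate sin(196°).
sin(196°) = 2 sin 98° cos 98° = -0.2756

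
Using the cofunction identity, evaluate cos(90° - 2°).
cos(90° - 2°) = sin(2°) = 0.0349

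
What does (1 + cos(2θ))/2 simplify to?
(1 + cos(2θ))/2 = cos²θ (using Power reduction)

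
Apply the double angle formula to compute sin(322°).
sin(322°) = 2 sin 161° cos 161° = -0.6157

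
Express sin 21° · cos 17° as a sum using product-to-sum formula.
sin 21° cos 17° = (1/2)[sin(21°+17°) + sin(21°-17°)]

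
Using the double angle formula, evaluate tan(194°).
tan(194°) = 2 tan 97° / (1 - tan²97°) = 0.2493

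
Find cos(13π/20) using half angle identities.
cos(13π/20) = -√((1 + cos 13π/10)/2) = -0.454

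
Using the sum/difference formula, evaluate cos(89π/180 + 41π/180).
cos(89π/180 + 41π/180) = cos 89π/180 cos 41π/180 - sin 89π/180 sin 41π/180 = -0.6428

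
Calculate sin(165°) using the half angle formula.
sin(165°) = √((1 - cos 330°)/2) = (√6-√2)/4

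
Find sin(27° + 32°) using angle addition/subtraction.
sin(27° + 32°) = sin 27° cos 32° + cos 27° sin 32° = 0.8572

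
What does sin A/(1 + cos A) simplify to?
sin A/(1 + cos A) = tan(A/2) (using Half angle)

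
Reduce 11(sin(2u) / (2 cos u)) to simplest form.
11(sin(2u) / (2 cos u)) = 11(sin u) (using Double angle)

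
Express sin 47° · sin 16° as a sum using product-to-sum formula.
sin 47° sin 16° = (1/2)[cos(47°-16°) - cos(47°+16°)]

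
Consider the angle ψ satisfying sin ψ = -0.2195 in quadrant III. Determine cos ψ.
cos ψ = ±√(1 - sin²ψ) = -0.9756 (negative in QIII)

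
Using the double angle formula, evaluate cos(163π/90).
cos(163π/90) = cos²163π/180 - sin²163π/180 = 0.829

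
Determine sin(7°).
sin(7°) = 0.1219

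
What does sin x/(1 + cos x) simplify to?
sin x/(1 + cos x) = tan(x/2) (using Half angle)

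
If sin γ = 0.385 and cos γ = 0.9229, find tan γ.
tan γ = sin γ / cos γ = 0.4172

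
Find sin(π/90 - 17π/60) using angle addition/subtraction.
sin(π/90 - 17π/60) = sin π/90 cos 17π/60 - cos π/90 sin 17π/60 = -0.7547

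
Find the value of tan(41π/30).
tan(41π/30) = 2.246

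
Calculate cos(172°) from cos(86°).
cos(172°) = cos²86° - sin²86° = -0.9903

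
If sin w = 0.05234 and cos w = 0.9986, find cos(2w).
cos(2w) = cos²w - sin²w = 0.9945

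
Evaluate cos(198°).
cos(198°) = -0.9511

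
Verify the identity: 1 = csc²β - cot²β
RHS = 1/sin²β - cos²β/sin²β = (1 - cos²β)/sin²β = sin²β/sin²β = 1 = LHS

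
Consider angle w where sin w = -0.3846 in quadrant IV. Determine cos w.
cos w = √(1 - sin²w) = 0.9231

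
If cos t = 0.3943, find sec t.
sec t = 1/cos t = 2.536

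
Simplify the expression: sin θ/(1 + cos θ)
sin θ/(1 + cos θ) = tan(θ/2) (using Half angle)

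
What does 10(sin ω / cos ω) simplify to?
10(sin ω / cos ω) = 10(tan ω) (using Quotient identity)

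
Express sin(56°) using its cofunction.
sin(56°) = cos(90° - 56°) = cos(34°)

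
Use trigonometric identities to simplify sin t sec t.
sin t sec t = tan t (using Reciprocal + quotient)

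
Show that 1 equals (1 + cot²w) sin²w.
RHS = csc²w · sin²w = (1/sin²w) · sin²w = 1 = LHS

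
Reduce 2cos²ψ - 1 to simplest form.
2cos²ψ - 1 = cos(2ψ) (using Double angle)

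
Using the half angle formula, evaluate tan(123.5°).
tan(123.5°) = sin 247° / (1 + cos 247°) = -1.511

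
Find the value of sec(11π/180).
sec(11π/180) = 1.019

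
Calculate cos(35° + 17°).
cos(35° + 17°) = cos 35° cos 17° - sin 35° sin 17° = 0.6157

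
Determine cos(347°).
cos(347°) = 0.9744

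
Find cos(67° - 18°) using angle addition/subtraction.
cos(67° - 18°) = cos 67° cos 18° + sin 67° sin 18° = 0.6561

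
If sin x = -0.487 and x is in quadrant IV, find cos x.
cos x = 0.8734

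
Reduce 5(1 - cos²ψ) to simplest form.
5(1 - cos²ψ) = 5(sin²ψ) (using Pythagorean identity)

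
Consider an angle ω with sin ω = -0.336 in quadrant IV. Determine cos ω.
cos ω = √(1 - sin²ω) = 0.9419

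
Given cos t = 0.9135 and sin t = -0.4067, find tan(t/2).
tan(t/2) = sin t / (1 + cos t) = -0.2125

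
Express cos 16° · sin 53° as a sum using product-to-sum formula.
cos 16° sin 53° = (1/2)[sin(16°+53°) - sin(16°-53°)]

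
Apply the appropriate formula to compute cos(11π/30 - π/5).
cos(11π/30 - π/5) = cos 11π/30 cos π/5 + sin 11π/30 sin π/5 = √3/2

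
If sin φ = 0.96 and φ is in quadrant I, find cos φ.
cos φ = 0.28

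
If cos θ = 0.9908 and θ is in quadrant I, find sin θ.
sin θ = 0.1353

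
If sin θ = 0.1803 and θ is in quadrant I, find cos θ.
cos θ = 0.9836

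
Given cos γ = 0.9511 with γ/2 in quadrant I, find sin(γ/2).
sin(γ/2) = ±√((1 - cos γ)/2); positive since γ/2 ∈ QI, so sin(γ/2) = 0.1564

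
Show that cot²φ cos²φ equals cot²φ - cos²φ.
RHS = cos²φ/sin²φ - cos²φ = cos²φ(1/sin²φ - 1) = cos²φ · (1 - sin²φ)/sin²φ = cos²φ · cos²φ/sin²φ = cos²φ · cot²φ = LHS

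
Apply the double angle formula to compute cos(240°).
cos(240°) = cos²120° - sin²120° = -1/2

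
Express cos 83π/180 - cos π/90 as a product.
cos 83π/180 - cos π/90 = -2 sin(17π/72) sin(9π/40)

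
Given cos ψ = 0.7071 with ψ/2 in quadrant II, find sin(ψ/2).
sin(ψ/2) = ±√((1 - cos ψ)/2); positive since ψ/2 ∈ QII, so sin(ψ/2) = 0.3827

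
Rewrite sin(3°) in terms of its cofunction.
sin(3°) = cos(90° - 3°) = cos(87°)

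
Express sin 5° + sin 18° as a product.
sin 5° + sin 18° = 2 sin(11.5°) cos(-6.5°)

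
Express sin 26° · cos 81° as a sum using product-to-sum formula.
sin 26° cos 81° = (1/2)[sin(26°+81°) + sin(26°-81°)]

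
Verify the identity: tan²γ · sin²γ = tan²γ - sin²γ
RHS = sin²γ/cos²γ - sin²γ = sin²γ(1/cos²γ - 1) = sin²γ · (1 - cos²γ)/cos²γ = sin²γ · sin²γ/cos²γ = sin²γ · tan²γ = LHS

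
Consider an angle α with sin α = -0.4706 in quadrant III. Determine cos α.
cos α = ±√(1 - sin²α) = -0.8823 (negative in QIII)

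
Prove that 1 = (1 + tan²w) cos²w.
RHS = sec²w · cos²w = (1/cos²w) · cos²w = 1 = LHS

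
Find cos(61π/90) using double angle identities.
cos(61π/90) = cos²61π/180 - sin²61π/180 = -0.5299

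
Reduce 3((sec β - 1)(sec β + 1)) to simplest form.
3((sec β - 1)(sec β + 1)) = 3(tan²β) (using Diff. of squares)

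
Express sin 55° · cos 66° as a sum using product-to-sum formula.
sin 55° cos 66° = (1/2)[sin(55°+66°) + sin(55°-66°)]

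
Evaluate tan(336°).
tan(336°) = -0.4452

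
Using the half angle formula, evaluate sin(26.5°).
sin(26.5°) = √((1 - cos 53°)/2) = 0.4462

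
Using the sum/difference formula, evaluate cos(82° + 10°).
cos(82° + 10°) = cos 82° cos 10° - sin 82° sin 10° = -0.0349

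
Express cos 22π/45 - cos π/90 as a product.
cos 22π/45 - cos π/90 = -2 sin(π/4) sin(43π/180)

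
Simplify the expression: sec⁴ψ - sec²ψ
sec⁴ψ - sec²ψ = tan⁴ψ + tan²ψ (using Pythagorean)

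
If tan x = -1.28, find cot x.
cot x = 1/tan x = -0.7812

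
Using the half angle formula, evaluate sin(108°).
sin(108°) = √((1 - cos 216°)/2) = 0.9511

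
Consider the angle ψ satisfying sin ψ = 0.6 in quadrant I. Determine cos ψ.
cos ψ = √(1 - sin²ψ) = 0.8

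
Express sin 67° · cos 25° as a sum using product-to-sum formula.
sin 67° cos 25° = (1/2)[sin(67°+25°) + sin(67°-25°)]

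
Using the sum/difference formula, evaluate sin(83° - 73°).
sin(83° - 73°) = sin 83° cos 73° - cos 83° sin 73° = 0.1736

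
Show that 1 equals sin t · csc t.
RHS = sin t · (1/sin t) = 1 = LHS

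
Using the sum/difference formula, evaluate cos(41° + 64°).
cos(41° + 64°) = cos 41° cos 64° - sin 41° sin 64° = -(√6-√2)/4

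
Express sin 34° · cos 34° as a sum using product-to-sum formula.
sin 34° cos 34° = (1/2)[sin(34°+34°) + sin(34°-34°)]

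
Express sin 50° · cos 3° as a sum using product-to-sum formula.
sin 50° cos 3° = (1/2)[sin(50°+3°) + sin(50°-3°)]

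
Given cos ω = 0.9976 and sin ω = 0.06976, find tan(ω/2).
tan(ω/2) = sin ω / (1 + cos ω) = 0.03492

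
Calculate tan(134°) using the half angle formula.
tan(134°) = sin 268° / (1 + cos 268°) = -1.036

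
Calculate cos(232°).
cos(232°) = -0.6157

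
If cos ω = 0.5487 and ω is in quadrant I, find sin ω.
sin ω = 0.836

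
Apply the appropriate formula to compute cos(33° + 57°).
cos(33° + 57°) = cos 33° cos 57° - sin 33° sin 57° = 0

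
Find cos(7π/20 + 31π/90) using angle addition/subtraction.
cos(7π/20 + 31π/90) = cos 7π/20 cos 31π/90 - sin 7π/20 sin 31π/90 = -0.5736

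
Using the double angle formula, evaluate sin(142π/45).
sin(142π/45) = 2 sin 71π/45 cos 71π/45 = -0.4695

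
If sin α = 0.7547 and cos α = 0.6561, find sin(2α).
sin(2α) = 2 sin α cos α = 0.9903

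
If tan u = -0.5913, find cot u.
cot u = 1/tan u = -1.691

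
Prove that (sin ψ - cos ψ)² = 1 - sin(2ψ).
LHS = sin²ψ - 2 sin ψ cos ψ + cos²ψ = (sin²ψ + cos²ψ) - 2 sin ψ cos ψ = 1 - sin(2ψ) = RHS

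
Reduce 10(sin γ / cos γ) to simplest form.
10(sin γ / cos γ) = 10(tan γ) (using Quotient identity)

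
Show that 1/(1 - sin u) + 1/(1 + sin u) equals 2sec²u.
LHS = [(1 + sin u) + (1 - sin u)] / [(1 - sin u)(1 + sin u)] = 2/(1 - sin²u) = 2/cos²u = 2sec²u = RHS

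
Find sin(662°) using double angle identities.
sin(662°) = 2 sin 331° cos 331° = -0.848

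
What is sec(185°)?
sec(185°) = -1.004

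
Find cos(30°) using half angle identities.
cos(30°) = √((1 + cos 60°)/2) = √3/2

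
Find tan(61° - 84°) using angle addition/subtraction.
tan(61° - 84°) = (tan 61° - tan 84°)/(1 + tan 61° tan 84°) = -0.4245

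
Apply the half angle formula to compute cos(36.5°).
cos(36.5°) = √((1 + cos 73°)/2) = 0.8039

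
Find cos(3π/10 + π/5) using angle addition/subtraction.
cos(3π/10 + π/5) = cos 3π/10 cos π/5 - sin 3π/10 sin π/5 = 0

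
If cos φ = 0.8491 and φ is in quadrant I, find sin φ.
sin φ = 0.5282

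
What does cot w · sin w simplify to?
cot w · sin w = cos w (using Quotient identity)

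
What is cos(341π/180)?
cos(341π/180) = 0.9455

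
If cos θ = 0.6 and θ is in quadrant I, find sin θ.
sin θ = 0.8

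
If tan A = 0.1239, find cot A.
cot A = 1/tan A = 8.071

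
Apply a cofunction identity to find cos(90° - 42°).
cos(90° - 42°) = sin(42°) = 0.6691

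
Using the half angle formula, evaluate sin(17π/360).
sin(17π/360) = √((1 - cos 17π/180)/2) = 0.1478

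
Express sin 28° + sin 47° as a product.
sin 28° + sin 47° = 2 sin(37.5°) cos(-9.5°)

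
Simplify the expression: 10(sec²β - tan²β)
10(sec²β - tan²β) = 10 (using Pythagorean identity)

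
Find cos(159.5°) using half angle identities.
cos(159.5°) = -√((1 + cos 319°)/2) = -0.9367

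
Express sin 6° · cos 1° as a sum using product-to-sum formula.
sin 6° cos 1° = (1/2)[sin(6°+1°) + sin(6°-1°)]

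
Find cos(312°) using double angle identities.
cos(312°) = cos²156° - sin²156° = 0.6691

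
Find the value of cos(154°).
cos(154°) = -0.8988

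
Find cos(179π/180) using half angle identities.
cos(179π/180) = -√((1 + cos 179π/90)/2) = -0.9998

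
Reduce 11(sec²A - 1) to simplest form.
11(sec²A - 1) = 11(tan²A) (using Pythagorean identity)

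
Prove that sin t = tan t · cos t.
RHS = (sin t/cos t) · cos t = sin t = LHS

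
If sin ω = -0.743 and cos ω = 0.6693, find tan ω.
tan ω = sin ω / cos ω = -1.11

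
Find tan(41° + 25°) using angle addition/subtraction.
tan(41° + 25°) = (tan 41° + tan 25°)/(1 - tan 41° tan 25°) = 2.246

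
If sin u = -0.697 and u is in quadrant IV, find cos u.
cos u = 0.7171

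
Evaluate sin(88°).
sin(88°) = 0.9994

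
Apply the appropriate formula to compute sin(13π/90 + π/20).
sin(13π/90 + π/20) = sin 13π/90 cos π/20 + cos 13π/90 sin π/20 = 0.5736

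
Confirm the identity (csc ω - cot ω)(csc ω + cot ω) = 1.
LHS = csc²ω - cot²ω = (1 + cot²ω) - cot²ω = 1 = RHS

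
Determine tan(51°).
tan(51°) = 1.235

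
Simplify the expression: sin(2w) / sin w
sin(2w) / sin w = 2 cos w (using Double angle)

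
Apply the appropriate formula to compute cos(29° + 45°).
cos(29° + 45°) = cos 29° cos 45° - sin 29° sin 45° = 0.2756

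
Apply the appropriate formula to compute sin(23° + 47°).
sin(23° + 47°) = sin 23° cos 47° + cos 23° sin 47° = 0.9397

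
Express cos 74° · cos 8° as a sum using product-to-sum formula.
cos 74° cos 8° = (1/2)[cos(74°-8°) + cos(74°+8°)]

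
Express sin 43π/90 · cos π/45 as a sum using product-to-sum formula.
sin 43π/90 cos π/45 = (1/2)[sin(43π/90+π/45) + sin(43π/90-π/45)]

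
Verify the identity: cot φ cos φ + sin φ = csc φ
LHS = cos²φ/sin φ + sin φ = (cos²φ + sin²φ)/sin φ = 1/sin φ = csc φ = RHS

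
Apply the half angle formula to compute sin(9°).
sin(9°) = √((1 - cos 18°)/2) = 0.1564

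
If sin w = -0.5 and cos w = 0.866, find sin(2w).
sin(2w) = 2 sin w cos w = -0.866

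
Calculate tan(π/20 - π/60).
tan(π/20 - π/60) = (tan π/20 - tan π/60)/(1 + tan π/20 tan π/60) = 0.1051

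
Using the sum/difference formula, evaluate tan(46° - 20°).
tan(46° - 20°) = (tan 46° - tan 20°)/(1 + tan 46° tan 20°) = 0.4877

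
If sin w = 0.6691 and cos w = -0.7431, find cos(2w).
cos(2w) = cos²w - sin²w = 0.1045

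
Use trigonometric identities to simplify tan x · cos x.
tan x · cos x = sin x (using Quotient identity)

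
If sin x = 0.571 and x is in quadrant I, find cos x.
cos x = 0.821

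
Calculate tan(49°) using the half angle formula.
tan(49°) = sin 98° / (1 + cos 98°) = 1.15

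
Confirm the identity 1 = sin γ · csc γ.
RHS = sin γ · (1/sin γ) = 1 = LHS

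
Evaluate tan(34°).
tan(34°) = 0.6745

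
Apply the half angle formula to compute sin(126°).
sin(126°) = √((1 - cos 252°)/2) = 0.809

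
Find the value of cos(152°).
cos(152°) = -0.8829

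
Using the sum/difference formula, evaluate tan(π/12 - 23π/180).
tan(π/12 - 23π/180) = (tan π/12 - tan 23π/180)/(1 + tan π/12 tan 23π/180) = -0.1405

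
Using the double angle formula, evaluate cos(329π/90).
cos(329π/90) = cos²329π/180 - sin²329π/180 = 0.4695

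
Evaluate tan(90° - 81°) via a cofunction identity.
tan(90° - 81°) = cot(81°) = 0.1584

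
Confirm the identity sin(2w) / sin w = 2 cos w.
LHS = 2 sin w cos w / sin w = 2 cos w = RHS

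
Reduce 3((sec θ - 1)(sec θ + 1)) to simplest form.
3((sec θ - 1)(sec θ + 1)) = 3(tan²θ) (using Diff. of squares)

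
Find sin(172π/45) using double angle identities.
sin(172π/45) = 2 sin 86π/45 cos 86π/45 = -0.5299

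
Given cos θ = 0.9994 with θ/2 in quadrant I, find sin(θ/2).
sin(θ/2) = ±√((1 - cos θ)/2); positive since θ/2 ∈ QI, so sin(θ/2) = 0.01732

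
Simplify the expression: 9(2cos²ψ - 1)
9(2cos²ψ - 1) = 9(cos(2ψ)) (using Double angle)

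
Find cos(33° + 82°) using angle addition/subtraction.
cos(33° + 82°) = cos 33° cos 82° - sin 33° sin 82° = -0.4226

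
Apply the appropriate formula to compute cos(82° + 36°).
cos(82° + 36°) = cos 82° cos 36° - sin 82° sin 36° = -0.4695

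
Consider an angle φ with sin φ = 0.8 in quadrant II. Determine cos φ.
cos φ = ±√(1 - sin²φ) = -0.6 (negative in QII)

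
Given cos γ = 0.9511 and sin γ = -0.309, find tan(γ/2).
tan(γ/2) = sin γ / (1 + cos γ) = -0.1584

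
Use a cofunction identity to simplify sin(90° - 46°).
sin(90° - 46°) = cos(46°)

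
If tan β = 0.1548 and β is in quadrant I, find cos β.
cos β = 0.9882 (using tan²β + 1 = sec²β)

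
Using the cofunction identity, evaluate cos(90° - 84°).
cos(90° - 84°) = sin(84°) = 0.9945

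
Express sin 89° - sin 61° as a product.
sin 89° - sin 61° = 2 cos(75°) sin(14°)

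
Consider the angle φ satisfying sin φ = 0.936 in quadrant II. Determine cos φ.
cos φ = ±√(1 - sin²φ) = -0.352 (negative in QII)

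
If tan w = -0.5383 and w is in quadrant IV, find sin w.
sin w = -0.474 (using tan²w + 1 = sec²w)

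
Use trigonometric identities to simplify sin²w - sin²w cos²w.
sin²w - sin²w cos²w = sin⁴w (using Factoring)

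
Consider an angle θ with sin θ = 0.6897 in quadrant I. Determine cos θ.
cos θ = √(1 - sin²θ) = 0.7241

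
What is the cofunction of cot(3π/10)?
cot(3π/10) = tan(π/2 - 3π/10) = tan(π/5)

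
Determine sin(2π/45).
sin(2π/45) = 0.1392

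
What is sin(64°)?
sin(64°) = 0.8988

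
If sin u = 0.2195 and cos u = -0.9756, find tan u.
tan u = sin u / cos u = -0.225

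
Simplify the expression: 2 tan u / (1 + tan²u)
2 tan u / (1 + tan²u) = sin(2u) (using Double angle)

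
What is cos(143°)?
cos(143°) = -0.7986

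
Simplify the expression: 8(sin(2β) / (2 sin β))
8(sin(2β) / (2 sin β)) = 8(cos β) (using Double angle)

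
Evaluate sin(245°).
sin(245°) = -0.9063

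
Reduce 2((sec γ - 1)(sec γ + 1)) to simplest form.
2((sec γ - 1)(sec γ + 1)) = 2(tan²γ) (using Diff. of squares)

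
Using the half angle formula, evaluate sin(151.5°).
sin(151.5°) = √((1 - cos 303°)/2) = 0.4772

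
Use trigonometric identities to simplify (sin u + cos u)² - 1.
(sin u + cos u)² - 1 = sin(2u) (using Pythagorean + double angle)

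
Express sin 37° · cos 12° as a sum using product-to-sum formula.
sin 37° cos 12° = (1/2)[sin(37°+12°) + sin(37°-12°)]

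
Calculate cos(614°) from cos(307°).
cos(614°) = cos²307° - sin²307° = -0.2756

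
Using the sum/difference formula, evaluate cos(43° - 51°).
cos(43° - 51°) = cos 43° cos 51° + sin 43° sin 51° = 0.9903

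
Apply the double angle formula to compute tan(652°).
tan(652°) = 2 tan 326° / (1 - tan²326°) = -2.475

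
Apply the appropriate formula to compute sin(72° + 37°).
sin(72° + 37°) = sin 72° cos 37° + cos 72° sin 37° = 0.9455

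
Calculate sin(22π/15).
sin(22π/15) = -0.9945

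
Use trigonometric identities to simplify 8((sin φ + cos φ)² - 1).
8((sin φ + cos φ)² - 1) = 8(sin(2φ)) (using Pythagorean + double angle)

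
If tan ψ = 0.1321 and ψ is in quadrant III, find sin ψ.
sin ψ = -0.131 (using tan²ψ + 1 = sec²ψ)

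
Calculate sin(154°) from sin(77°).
sin(154°) = 2 sin 77° cos 77° = 0.4384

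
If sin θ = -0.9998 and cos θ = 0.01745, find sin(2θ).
sin(2θ) = 2 sin θ cos θ = -0.03489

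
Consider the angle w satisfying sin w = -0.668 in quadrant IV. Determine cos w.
cos w = √(1 - sin²w) = 0.7442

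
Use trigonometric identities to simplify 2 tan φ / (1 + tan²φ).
2 tan φ / (1 + tan²φ) = sin(2φ) (using Double angle)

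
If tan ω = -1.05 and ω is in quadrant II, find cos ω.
cos ω = -0.6897 (using tan²ω + 1 = sec²ω)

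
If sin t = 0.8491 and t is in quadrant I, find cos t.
cos t = 0.5282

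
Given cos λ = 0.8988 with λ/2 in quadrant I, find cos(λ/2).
cos(λ/2) = ±√((1 + cos λ)/2); positive since λ/2 ∈ QI, so cos(λ/2) = 0.9744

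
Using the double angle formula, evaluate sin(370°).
sin(370°) = 2 sin 185° cos 185° = 0.1736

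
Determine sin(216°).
sin(216°) = -0.5878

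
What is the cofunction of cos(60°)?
cos(60°) = sin(90° - 60°) = sin(30°)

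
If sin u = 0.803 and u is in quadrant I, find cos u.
cos u = 0.596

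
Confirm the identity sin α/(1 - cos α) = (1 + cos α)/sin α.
LHS = sin α(1 + cos α) / ((1 - cos α)(1 + cos α)) = sin α(1 + cos α) / (1 - cos²α) = sin α(1 + cos α) / sin²α = (1 + cos α)/sin α = RHS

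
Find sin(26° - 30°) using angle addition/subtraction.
sin(26° - 30°) = sin 26° cos 30° - cos 26° sin 30° = -0.06976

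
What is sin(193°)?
sin(193°) = -0.225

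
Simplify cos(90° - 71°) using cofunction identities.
cos(90° - 71°) = sin(71°)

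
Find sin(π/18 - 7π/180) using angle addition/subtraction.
sin(π/18 - 7π/180) = sin π/18 cos 7π/180 - cos π/18 sin 7π/180 = 0.05234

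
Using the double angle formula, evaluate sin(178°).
sin(178°) = 2 sin 89° cos 89° = 0.0349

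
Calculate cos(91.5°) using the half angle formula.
cos(91.5°) = -√((1 + cos 183°)/2) = -0.02618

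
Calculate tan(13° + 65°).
tan(13° + 65°) = (tan 13° + tan 65°)/(1 - tan 13° tan 65°) = 4.705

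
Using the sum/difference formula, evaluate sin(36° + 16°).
sin(36° + 16°) = sin 36° cos 16° + cos 36° sin 16° = 0.788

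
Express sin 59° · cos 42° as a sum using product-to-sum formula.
sin 59° cos 42° = (1/2)[sin(59°+42°) + sin(59°-42°)]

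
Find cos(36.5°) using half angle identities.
cos(36.5°) = √((1 + cos 73°)/2) = 0.8039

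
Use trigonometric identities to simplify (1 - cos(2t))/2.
(1 - cos(2t))/2 = sin²t (using Power reduction)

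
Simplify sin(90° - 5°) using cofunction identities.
sin(90° - 5°) = cos(5°)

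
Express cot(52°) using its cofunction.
cot(52°) = tan(90° - 52°) = tan(38°)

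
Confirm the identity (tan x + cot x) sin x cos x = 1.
LHS = (sin x/cos x + cos x/sin x) sin x cos x = ((sin²x + cos²x)/(sin x cos x)) · sin x cos x = sin²x + cos²x = 1 = RHS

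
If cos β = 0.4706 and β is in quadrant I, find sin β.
sin β = 0.8823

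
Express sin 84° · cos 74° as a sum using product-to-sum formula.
sin 84° cos 74° = (1/2)[sin(84°+74°) + sin(84°-74°)]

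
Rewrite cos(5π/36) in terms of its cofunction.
cos(5π/36) = sin(π/2 - 5π/36) = sin(13π/36)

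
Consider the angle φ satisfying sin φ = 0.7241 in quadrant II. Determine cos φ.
cos φ = ±√(1 - sin²φ) = -0.6897 (negative in QII)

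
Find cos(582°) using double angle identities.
cos(582°) = cos²291° - sin²291° = -0.7431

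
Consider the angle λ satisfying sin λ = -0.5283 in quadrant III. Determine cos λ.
cos λ = ±√(1 - sin²λ) = -0.8491 (negative in QIII)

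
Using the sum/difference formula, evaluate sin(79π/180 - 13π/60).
sin(79π/180 - 13π/60) = sin 79π/180 cos 13π/60 - cos 79π/180 sin 13π/60 = 0.6428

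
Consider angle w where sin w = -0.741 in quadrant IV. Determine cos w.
cos w = √(1 - sin²w) = 0.6715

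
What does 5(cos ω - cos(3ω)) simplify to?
5(cos ω - cos(3ω)) = 5(2 sin(2ω) sin ω) (using Sum-to-product)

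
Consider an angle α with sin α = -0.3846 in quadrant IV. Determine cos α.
cos α = √(1 - sin²α) = 0.9231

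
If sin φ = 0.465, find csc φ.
csc φ = 1/sin φ = 2.151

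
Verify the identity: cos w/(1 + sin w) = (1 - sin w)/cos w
RHS = (1 - sin w)(1 + sin w) / (cos w(1 + sin w)) = (1 - sin²w) / (cos w(1 + sin w)) = cos²w / (cos w(1 + sin w)) = cos w/(1 + sin w) = LHS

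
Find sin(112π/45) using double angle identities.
sin(112π/45) = 2 sin 56π/45 cos 56π/45 = 0.9994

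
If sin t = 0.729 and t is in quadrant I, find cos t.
cos t = 0.6845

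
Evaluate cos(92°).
cos(92°) = -0.0349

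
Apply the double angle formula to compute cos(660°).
cos(660°) = 2cos²330° - 1 = 1/2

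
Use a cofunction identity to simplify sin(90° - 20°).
sin(90° - 20°) = cos(20°)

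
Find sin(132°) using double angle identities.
sin(132°) = 2 sin 66° cos 66° = 0.7431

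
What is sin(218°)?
sin(218°) = -0.6157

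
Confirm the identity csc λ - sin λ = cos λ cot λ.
LHS = 1/sin λ - sin λ = (1 - sin²λ)/sin λ = cos²λ/sin λ = cos λ · (cos λ/sin λ) = cos λ cot λ = RHS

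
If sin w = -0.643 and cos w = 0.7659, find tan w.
tan w = sin w / cos w = -0.8395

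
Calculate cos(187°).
cos(187°) = -0.9925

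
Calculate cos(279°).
cos(279°) = 0.1564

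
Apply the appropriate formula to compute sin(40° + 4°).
sin(40° + 4°) = sin 40° cos 4° + cos 40° sin 4° = 0.6947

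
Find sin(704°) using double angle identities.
sin(704°) = 2 sin 352° cos 352° = -0.2756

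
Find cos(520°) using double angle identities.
cos(520°) = cos²260° - sin²260° = -0.9397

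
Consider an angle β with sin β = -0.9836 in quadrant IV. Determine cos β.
cos β = √(1 - sin²β) = 0.1804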